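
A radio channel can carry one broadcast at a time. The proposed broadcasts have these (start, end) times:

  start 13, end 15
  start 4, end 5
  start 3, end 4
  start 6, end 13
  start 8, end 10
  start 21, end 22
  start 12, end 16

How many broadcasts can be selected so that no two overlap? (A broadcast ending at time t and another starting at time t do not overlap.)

Sorted by end: (3,4)  (4,5)  (8,10)  (6,13)  (13,15)  (12,16)  (21,22)
take (3,4); take (4,5); take (8,10); skip (6,13); take (13,15); skip (12,16); take (21,22).
Selected 5 broadcasts.

5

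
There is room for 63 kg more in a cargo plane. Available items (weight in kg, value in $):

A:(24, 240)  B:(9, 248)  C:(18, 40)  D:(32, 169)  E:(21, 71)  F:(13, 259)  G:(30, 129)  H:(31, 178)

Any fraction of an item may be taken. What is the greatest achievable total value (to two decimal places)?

Ratios (sorted): B 27.56, F 19.92, A 10.00, H 5.74, D 5.28, G 4.30, E 3.38, C 2.22
take B (9 @ 248); take F (13 @ 259); take A (24 @ 240); take 17/31 of H → 97.61. Capacity used 63/63.
Total value = 844.61

844.61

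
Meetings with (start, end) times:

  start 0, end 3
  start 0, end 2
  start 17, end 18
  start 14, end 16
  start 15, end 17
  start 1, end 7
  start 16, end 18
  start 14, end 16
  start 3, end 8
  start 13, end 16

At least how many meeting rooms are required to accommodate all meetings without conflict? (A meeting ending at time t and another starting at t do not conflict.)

4

The answer is the maximum number of intervals overlapping at any instant.
Events (time:±→running): 0:+→1 0:+→2 1:+→3 2:-→2 3:-→1 3:+→2 7:-→1 8:-→0 13:+→1 14:+→2 14:+→3 15:+→4 … peak 4.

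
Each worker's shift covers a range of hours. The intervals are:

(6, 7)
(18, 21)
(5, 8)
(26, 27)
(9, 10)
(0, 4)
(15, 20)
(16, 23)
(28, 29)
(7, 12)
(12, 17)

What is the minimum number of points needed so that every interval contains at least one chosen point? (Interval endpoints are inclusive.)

By right end: [0,4]  [6,7]  [5,8]  [9,10]  [7,12]  [12,17]  [15,20]  [18,21]  [16,23]  [26,27]  [28,29]
[0,4] uncovered → point at 4; [6,7] uncovered → point at 7; [9,10] uncovered → point at 10; [12,17] uncovered → point at 17; [18,21] uncovered → point at 21; [26,27] uncovered → point at 27; [28,29] uncovered → point at 29.
Points: 4, 7, 10, 17, 21, 27, 29 (7 total).

7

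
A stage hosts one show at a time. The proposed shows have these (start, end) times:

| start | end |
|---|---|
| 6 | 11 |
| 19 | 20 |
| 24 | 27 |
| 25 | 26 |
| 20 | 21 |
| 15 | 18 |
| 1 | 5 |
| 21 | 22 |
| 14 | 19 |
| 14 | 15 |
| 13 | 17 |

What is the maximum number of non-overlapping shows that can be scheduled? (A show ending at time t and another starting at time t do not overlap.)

8

Sort by end time and greedily take each interval whose start is ≥ the last chosen end.
Sorted by end: (1,5)  (6,11)  (14,15)  (13,17)  (15,18)  (14,19)  (19,20)  (20,21)  (21,22)  (25,26)  (24,27)
take (1,5); take (6,11); take (14,15); take (15,18); take (19,20); take (20,21); take (21,22); take (25,26).
Selected 8 shows.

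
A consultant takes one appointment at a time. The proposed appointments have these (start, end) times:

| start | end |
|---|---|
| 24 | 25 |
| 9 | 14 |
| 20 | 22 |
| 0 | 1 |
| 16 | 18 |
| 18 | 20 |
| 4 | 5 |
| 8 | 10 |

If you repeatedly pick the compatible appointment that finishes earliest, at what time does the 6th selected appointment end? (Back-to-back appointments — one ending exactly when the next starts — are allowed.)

By end time: (0,1), (4,5), (8,10), (9,14), (16,18), (18,20), (20,22), (24,25).
Pick (0,1); next start ≥ 1 → (4,5); next start ≥ 5 → (8,10); next start ≥ 10 → (16,18); next start ≥ 18 → (18,20); next start ≥ 20 → (20,22); next start ≥ 22 → (24,25).
Selected: (0,1) (4,5) (8,10) (16,18) (18,20) (20,22) (24,25)

22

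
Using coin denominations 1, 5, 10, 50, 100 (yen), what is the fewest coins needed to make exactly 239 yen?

Use the largest denomination that fits, subtract, and repeat.
239 = 2×100 + 3×10 + 1×5 + 4×1
Total coins = 2 + 3 + 1 + 4 = 10

10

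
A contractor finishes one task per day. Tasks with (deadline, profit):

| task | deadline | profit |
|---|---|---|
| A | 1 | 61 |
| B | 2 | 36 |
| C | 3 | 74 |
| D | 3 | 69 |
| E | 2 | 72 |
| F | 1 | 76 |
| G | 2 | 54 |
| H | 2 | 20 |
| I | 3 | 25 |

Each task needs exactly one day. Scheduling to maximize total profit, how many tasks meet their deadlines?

3

Profit order: F=76 C=74 E=72 D=69 A=61 G=54 B=36 I=25 H=20
Assign: F→slot 1, C→slot 3, E→slot 2, D skipped, A skipped, G skipped, B skipped, I skipped, H skipped.
Slots: [1:F] [2:E] [3:C]
3 of 9 scheduled.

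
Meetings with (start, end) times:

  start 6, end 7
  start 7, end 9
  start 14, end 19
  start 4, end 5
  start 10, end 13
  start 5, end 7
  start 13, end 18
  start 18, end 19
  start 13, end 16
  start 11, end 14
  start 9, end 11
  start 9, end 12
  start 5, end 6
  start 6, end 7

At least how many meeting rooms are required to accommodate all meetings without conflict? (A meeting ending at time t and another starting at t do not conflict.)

Events (time:±→running): 4:+→1 5:-→0 5:+→1 5:+→2 6:-→1 6:+→2 6:+→3 … peak 3.

3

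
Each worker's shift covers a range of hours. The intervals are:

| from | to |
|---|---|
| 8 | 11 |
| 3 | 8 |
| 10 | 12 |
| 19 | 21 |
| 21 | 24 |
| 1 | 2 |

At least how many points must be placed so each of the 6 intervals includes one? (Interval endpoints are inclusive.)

Sort by right endpoint; whenever an interval is uncovered, place a point at its right end.
By right end: [1,2]  [3,8]  [8,11]  [10,12]  [19,21]  [21,24]
[1,2] uncovered → point at 2; [3,8] uncovered → point at 8; [10,12] uncovered → point at 12; [19,21] uncovered → point at 21.
Points: 2, 8, 12, 21 (4 total).

4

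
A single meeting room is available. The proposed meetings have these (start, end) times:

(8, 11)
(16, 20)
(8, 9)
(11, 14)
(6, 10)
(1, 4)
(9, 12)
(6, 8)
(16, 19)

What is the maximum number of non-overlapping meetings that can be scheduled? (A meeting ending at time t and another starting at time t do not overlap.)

Greedy by earliest finish: after sorting by end time, pick each interval compatible with the last pick.
By end time: (1,4), (6,8), (8,9), (6,10), (8,11), (9,12), (11,14), (16,19), (16,20).
Pick (1,4); next start ≥ 4 → (6,8); next start ≥ 8 → (8,9); next start ≥ 9 → (9,12); next start ≥ 12 → (16,19).
Selected 5 meetings.

5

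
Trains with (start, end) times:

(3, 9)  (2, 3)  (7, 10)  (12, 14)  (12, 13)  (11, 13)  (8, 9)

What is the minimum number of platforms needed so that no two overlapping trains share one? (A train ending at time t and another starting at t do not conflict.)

The answer is the maximum number of intervals overlapping at any instant.
starts: [2, 3, 7, 8, 11, 12, 12]
ends:   [3, 9, 9, 10, 13, 13, 14]
s2→1 e3→0 s3→1 s7→2 s8→3  — peak 3.

3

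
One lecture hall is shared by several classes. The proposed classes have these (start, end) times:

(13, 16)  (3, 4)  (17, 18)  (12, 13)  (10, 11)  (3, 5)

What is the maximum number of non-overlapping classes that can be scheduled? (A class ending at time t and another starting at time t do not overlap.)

By end time: (3,4), (3,5), (10,11), (12,13), (13,16), (17,18).
Pick (3,4); next start ≥ 4 → (10,11); next start ≥ 11 → (12,13); next start ≥ 13 → (13,16); next start ≥ 16 → (17,18).
Selected 5 classes.

5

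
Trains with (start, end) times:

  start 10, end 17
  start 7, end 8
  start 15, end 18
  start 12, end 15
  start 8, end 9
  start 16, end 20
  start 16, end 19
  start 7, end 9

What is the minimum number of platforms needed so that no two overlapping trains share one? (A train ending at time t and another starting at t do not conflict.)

The answer is the maximum number of intervals overlapping at any instant.
starts: [7, 7, 8, 10, 12, 15, 16, 16]
ends:   [8, 9, 9, 15, 17, 18, 19, 20]
s7→1 s7→2 e8→1 s8→2 e9→1 e9→0 s10→1 s12→2 e15→1 s15→2 s16→3 s16→4  — peak 4.

4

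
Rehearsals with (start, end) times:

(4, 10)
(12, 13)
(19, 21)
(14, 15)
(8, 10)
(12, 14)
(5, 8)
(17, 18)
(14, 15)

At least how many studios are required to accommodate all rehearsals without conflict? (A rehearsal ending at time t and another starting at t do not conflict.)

2

The answer is the maximum number of intervals overlapping at any instant.
starts: [4, 5, 8, 12, 12, 14, 14, 17, 19]
ends:   [8, 10, 10, 13, 14, 15, 15, 18, 21]
s4→1 s5→2  — peak 2.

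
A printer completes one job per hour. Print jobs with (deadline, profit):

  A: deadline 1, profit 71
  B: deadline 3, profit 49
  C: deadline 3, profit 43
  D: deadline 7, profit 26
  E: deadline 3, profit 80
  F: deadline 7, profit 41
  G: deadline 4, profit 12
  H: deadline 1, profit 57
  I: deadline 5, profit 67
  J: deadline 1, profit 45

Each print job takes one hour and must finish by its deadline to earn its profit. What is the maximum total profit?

Take jobs in profit order; each goes to the latest open slot no later than its deadline.
Profit order: E=80 A=71 I=67 H=57 B=49 J=45 C=43 F=41 D=26 G=12
Assign: E→slot 3, A→slot 1, I→slot 5, H skipped, B→slot 2, J skipped, C skipped, F→slot 7, D→slot 6, G→slot 4.
Slots: [1:A] [2:B] [3:E] [4:G] [5:I] [6:D] [7:F]
Profit = 71 + 49 + 80 + 12 + 67 + 26 + 41 = 346

346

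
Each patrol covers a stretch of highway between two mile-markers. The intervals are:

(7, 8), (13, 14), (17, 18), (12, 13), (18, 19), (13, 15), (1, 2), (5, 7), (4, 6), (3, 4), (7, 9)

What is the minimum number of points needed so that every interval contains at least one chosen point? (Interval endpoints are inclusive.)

By right end: [1,2]  [3,4]  [4,6]  [5,7]  [7,8]  [7,9]  [12,13]  [13,14]  [13,15]  [17,18]  [18,19]
[1,2] uncovered → point at 2; [3,4] uncovered → point at 4; [5,7] uncovered → point at 7; [12,13] uncovered → point at 13; [17,18] uncovered → point at 18.
Points: 2, 4, 7, 13, 18 (5 total).

5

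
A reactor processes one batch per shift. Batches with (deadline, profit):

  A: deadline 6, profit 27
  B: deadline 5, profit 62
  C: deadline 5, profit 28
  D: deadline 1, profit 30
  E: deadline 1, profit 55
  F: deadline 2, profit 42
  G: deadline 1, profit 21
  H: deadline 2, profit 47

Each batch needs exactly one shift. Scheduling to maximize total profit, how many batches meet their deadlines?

5

By profit: B(d5,62), E(d1,55), H(d2,47), F(d2,42), D(d1,30), C(d5,28), A(d6,27), G(d1,21)
B→slot 5; E→slot 1; H→slot 2; F skipped; D skipped; C→slot 4; A→slot 6; G skipped.
5 of 8 scheduled.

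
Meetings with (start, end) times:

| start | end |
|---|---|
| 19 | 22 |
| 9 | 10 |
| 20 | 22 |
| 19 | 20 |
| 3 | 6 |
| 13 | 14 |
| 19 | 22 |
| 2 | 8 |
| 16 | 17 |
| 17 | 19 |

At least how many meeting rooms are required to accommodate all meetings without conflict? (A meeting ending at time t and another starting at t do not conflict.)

Count concurrent intervals with a sweep; the peak is the room count.
Events (time:±→running): 2:+→1 3:+→2 6:-→1 8:-→0 9:+→1 10:-→0 13:+→1 14:-→0 16:+→1 17:-→0 17:+→1 19:-→0 19:+→1 19:+→2 19:+→3 … peak 3.

3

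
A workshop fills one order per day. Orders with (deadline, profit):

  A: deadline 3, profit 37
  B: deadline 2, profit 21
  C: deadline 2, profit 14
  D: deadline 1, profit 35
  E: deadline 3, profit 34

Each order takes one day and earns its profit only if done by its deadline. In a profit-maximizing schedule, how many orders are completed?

Profit order: A=37 D=35 E=34 B=21 C=14
Assign: A→slot 3, D→slot 1, E→slot 2, B skipped, C skipped.
Slots: [1:D] [2:E] [3:A]
3 of 5 scheduled.

3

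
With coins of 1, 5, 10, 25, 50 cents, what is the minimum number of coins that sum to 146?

6

146 − 2×50→46 − 1×25→21 − 2×10→1 − 1×1→0
Total coins = 2 + 1 + 2 + 1 = 6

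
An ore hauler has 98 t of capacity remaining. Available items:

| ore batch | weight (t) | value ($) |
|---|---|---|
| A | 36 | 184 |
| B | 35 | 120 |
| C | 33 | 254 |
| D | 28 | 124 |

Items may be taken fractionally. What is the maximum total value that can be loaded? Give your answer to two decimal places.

Ratios (sorted): C 7.70, A 5.11, D 4.43, B 3.43
take C (33 @ 254); take A (36 @ 184); take D (28 @ 124); take 1/35 of B → 3.43. Capacity used 98/98.
Total value = 565.43

565.43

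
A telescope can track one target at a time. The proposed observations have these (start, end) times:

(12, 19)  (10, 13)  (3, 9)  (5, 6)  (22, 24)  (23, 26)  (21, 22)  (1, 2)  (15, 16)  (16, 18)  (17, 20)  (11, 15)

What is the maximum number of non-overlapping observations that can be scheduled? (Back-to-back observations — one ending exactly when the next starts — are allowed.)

7

Order by finish time; keep every interval that doesn't clash with the previous kept one.
Sorted by end: (1,2)  (5,6)  (3,9)  (10,13)  (11,15)  (15,16)  (16,18)  (12,19)  (17,20)  (21,22)  (22,24)  (23,26)
take (1,2); take (5,6); take (10,13); take (15,16); take (16,18); skip (12,19); take (21,22); take (22,24); skip (23,26).
Selected 7 observations.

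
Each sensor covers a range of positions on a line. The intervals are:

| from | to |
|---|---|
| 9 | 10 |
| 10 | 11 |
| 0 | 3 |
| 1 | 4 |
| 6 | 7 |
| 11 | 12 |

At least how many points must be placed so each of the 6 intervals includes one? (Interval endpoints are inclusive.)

Sort by right endpoint; whenever an interval is uncovered, place a point at its right end.
Sorted: [0,3] [1,4] [6,7] [9,10] [10,11] [11,12]
{[0,3],[1,4]} hit by 3; {[6,7]} hit by 7; {[9,10],[10,11]} hit by 10; {[11,12]} hit by 12.
Points: 3, 7, 10, 12 (4 total).

4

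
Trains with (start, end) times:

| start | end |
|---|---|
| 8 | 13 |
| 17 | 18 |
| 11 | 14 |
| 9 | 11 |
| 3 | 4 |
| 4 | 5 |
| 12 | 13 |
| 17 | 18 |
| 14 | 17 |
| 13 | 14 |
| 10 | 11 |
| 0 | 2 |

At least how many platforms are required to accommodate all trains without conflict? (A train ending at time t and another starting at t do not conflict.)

The answer is the maximum number of intervals overlapping at any instant.
starts: [0, 3, 4, 8, 9, 10, 11, 12, 13, 14, 17, 17]
ends:   [2, 4, 5, 11, 11, 13, 13, 14, 14, 17, 18, 18]
s0→1 e2→0 s3→1 e4→0 s4→1 e5→0 s8→1 s9→2 s10→3  — peak 3.

3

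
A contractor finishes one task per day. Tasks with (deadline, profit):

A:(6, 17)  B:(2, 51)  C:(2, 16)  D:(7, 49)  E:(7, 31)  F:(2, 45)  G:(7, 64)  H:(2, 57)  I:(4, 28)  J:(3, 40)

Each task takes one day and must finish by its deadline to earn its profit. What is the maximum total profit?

320

Profit order: G=64 H=57 B=51 D=49 F=45 J=40 E=31 I=28 A=17 C=16
Assign: G→slot 7, H→slot 2, B→slot 1, D→slot 6, F skipped, J→slot 3, E→slot 5, I→slot 4, A skipped, C skipped.
Slots: [1:B] [2:H] [3:J] [4:I] [5:E] [6:D] [7:G]
Profit = 51 + 57 + 40 + 28 + 31 + 49 + 64 = 320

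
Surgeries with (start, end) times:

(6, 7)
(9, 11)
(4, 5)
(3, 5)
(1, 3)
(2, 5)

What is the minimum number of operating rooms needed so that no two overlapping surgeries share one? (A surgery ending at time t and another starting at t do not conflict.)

3

Count concurrent intervals with a sweep; the peak is the room count.
starts: [1, 2, 3, 4, 6, 9]
ends:   [3, 5, 5, 5, 7, 11]
s1→1 s2→2 e3→1 s3→2 s4→3  — peak 3.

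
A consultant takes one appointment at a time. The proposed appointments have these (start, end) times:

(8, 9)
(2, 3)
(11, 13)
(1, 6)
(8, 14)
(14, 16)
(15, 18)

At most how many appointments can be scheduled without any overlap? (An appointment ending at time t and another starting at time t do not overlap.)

4

Order by finish time; keep every interval that doesn't clash with the previous kept one.
Sorted by end: (2,3)  (1,6)  (8,9)  (11,13)  (8,14)  (14,16)  (15,18)
take (2,3); take (8,9); take (11,13); take (14,16); skip (15,18).
Selected 4 appointments.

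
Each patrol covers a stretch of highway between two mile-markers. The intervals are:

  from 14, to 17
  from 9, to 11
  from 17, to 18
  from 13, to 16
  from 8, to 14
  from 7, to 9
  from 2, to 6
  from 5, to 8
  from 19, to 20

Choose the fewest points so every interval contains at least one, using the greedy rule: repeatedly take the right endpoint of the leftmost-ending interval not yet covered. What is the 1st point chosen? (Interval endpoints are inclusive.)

Process intervals by earliest right end; each time one isn't hit yet, stab at its right endpoint.
Sorted: [2,6] [5,8] [7,9] [9,11] [8,14] [13,16] [14,17] [17,18] [19,20]
{[2,6],[5,8]} hit by 6; {[7,9],[9,11],[8,14]} hit by 9; {[13,16],[14,17]} hit by 16; {[17,18]} hit by 18; {[19,20]} hit by 20.
Points: 6, 9, 16, 18, 20 (5 total).

6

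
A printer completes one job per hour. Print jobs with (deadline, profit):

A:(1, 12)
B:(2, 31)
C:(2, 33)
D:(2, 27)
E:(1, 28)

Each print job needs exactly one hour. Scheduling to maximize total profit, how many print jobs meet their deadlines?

Sort by profit descending; place each in the latest free slot ≤ its deadline.
Profit order: C=33 B=31 E=28 D=27 A=12
Assign: C→slot 2, B→slot 1, E skipped, D skipped, A skipped.
Slots: [1:B] [2:C]
2 of 5 scheduled.

2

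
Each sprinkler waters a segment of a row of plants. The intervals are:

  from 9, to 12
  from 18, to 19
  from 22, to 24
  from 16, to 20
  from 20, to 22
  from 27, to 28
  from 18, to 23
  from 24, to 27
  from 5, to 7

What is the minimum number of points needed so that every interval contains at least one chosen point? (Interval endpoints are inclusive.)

By right end: [5,7]  [9,12]  [18,19]  [16,20]  [20,22]  [18,23]  [22,24]  [24,27]  [27,28]
[5,7] uncovered → point at 7; [9,12] uncovered → point at 12; [18,19] uncovered → point at 19; [20,22] uncovered → point at 22; [24,27] uncovered → point at 27.
Points: 7, 12, 19, 22, 27 (5 total).

5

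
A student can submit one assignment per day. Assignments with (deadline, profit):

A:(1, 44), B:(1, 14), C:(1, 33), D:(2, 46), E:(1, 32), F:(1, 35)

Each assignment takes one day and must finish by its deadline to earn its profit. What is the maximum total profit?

90

Take jobs in profit order; each goes to the latest open slot no later than its deadline.
Profit order: D=46 A=44 F=35 C=33 E=32 B=14
Assign: D→slot 2, A→slot 1, F skipped, C skipped, E skipped, B skipped.
Slots: [1:A] [2:D]
Profit = 44 + 46 = 90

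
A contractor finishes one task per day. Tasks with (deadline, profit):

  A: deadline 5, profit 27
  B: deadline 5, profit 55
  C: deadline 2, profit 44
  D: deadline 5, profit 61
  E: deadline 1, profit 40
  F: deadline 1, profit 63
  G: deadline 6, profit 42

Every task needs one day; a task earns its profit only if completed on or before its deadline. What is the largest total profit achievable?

292

Profit order: F=63 D=61 B=55 C=44 G=42 E=40 A=27
Assign: F→slot 1, D→slot 5, B→slot 4, C→slot 2, G→slot 6, E skipped, A→slot 3.
Slots: [1:F] [2:C] [3:A] [4:B] [5:D] [6:G]
Profit = 63 + 44 + 27 + 55 + 61 + 42 = 292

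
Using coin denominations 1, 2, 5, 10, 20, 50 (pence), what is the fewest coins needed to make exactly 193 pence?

7

Greedy: take as many of the largest coin as possible, then repeat with the remainder.
193 = 3×50 + 2×20 + 1×2 + 1×1
Total coins = 3 + 2 + 1 + 1 = 7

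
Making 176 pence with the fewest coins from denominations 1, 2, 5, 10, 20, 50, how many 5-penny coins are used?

176 = 3×50 + 1×20 + 1×5 + 1×1
Count of 5: 1

1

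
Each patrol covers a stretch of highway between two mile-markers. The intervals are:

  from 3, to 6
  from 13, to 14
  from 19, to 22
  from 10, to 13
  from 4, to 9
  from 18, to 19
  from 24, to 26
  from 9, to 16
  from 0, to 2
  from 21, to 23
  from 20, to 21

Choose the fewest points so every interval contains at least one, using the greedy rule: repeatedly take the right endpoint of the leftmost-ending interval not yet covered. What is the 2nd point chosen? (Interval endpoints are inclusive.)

6

Sort by right endpoint; whenever an interval is uncovered, place a point at its right end.
Sorted: [0,2] [3,6] [4,9] [10,13] [13,14] [9,16] [18,19] [20,21] [19,22] [21,23] [24,26]
{[0,2]} hit by 2; {[3,6],[4,9]} hit by 6; {[10,13],[13,14],[9,16]} hit by 13; {[18,19]} hit by 19; {[20,21],[19,22],[21,23]} hit by 21; {[24,26]} hit by 26.
Points: 2, 6, 13, 19, 21, 26 (6 total).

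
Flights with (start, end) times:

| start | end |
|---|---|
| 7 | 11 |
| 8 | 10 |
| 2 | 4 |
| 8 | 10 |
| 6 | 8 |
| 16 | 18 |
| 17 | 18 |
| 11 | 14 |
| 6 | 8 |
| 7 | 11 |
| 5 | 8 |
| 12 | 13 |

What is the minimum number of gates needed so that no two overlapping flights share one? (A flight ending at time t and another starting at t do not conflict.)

Events (time:±→running): 2:+→1 4:-→0 5:+→1 6:+→2 6:+→3 7:+→4 7:+→5 … peak 5.

5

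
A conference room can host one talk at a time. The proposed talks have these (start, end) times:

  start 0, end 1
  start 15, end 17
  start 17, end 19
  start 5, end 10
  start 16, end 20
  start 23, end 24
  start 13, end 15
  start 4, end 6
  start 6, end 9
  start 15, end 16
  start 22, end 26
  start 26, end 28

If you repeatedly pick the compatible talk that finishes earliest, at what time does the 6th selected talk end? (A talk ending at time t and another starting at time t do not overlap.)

By end time: (0,1), (4,6), (6,9), (5,10), (13,15), (15,16), (15,17), (17,19), (16,20), (23,24), (22,26), (26,28).
Pick (0,1); next start ≥ 1 → (4,6); next start ≥ 6 → (6,9); next start ≥ 9 → (13,15); next start ≥ 15 → (15,16); next start ≥ 16 → (17,19); next start ≥ 19 → (23,24); next start ≥ 24 → (26,28).
Selected: (0,1) (4,6) (6,9) (13,15) (15,16) (17,19) (23,24) (26,28)

19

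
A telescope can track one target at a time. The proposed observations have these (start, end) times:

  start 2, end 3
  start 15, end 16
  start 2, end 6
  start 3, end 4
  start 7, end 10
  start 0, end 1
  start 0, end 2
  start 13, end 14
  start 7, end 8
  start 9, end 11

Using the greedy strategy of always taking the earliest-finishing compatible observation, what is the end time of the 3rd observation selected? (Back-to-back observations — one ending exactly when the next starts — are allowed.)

Order by finish time; keep every interval that doesn't clash with the previous kept one.
Sorted by end: (0,1)  (0,2)  (2,3)  (3,4)  (2,6)  (7,8)  (7,10)  (9,11)  (13,14)  (15,16)
take (0,1); take (2,3); take (3,4); take (7,8); skip (7,10); take (9,11); take (13,14); take (15,16).
Selected: (0,1) (2,3) (3,4) (7,8) (9,11) (13,14) (15,16)

4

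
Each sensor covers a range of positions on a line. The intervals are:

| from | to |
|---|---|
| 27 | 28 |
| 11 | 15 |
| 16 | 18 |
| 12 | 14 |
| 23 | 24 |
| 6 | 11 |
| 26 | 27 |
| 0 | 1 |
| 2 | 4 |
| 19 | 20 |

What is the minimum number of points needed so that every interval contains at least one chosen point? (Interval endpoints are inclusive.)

Process intervals by earliest right end; each time one isn't hit yet, stab at its right endpoint.
Sorted: [0,1] [2,4] [6,11] [12,14] [11,15] [16,18] [19,20] [23,24] [26,27] [27,28]
{[0,1]} hit by 1; {[2,4]} hit by 4; {[6,11]} hit by 11; {[12,14],[11,15]} hit by 14; {[16,18]} hit by 18; {[19,20]} hit by 20; {[23,24]} hit by 24; {[26,27],[27,28]} hit by 27.
Points: 1, 4, 11, 14, 18, 20, 24, 27 (8 total).

8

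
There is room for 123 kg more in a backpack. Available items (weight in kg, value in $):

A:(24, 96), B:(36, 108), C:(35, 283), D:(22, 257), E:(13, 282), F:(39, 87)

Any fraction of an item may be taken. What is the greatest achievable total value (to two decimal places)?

1005.00

Order: E (282/13=21.69) > D (257/22=11.68) > C (283/35=8.09) > A (96/24=4.00) > B (108/36=3.00) > F (87/39=2.23)
Fill: take E (13 @ 282) → take D (22 @ 257) → take C (35 @ 283) → take A (24 @ 96) → take 29/36 of B → 87.00; 123/123 used.
Total value = 1005.00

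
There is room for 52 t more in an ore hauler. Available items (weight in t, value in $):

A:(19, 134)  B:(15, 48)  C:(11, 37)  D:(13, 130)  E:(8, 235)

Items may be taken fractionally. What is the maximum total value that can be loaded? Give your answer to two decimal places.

539.20

Greedy by value/weight ratio, highest first.
Order: E (235/8=29.38) > D (130/13=10.00) > A (134/19=7.05) > C (37/11=3.36) > B (48/15=3.20)
Fill: take E (8 @ 235) → take D (13 @ 130) → take A (19 @ 134) → take C (11 @ 37) → take 1/15 of B → 3.20; 52/52 used.
Total value = 539.20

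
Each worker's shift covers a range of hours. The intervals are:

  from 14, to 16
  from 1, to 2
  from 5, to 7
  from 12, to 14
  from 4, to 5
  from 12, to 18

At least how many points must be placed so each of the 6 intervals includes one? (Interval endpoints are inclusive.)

3

Sort by right endpoint; whenever an interval is uncovered, place a point at its right end.
By right end: [1,2]  [4,5]  [5,7]  [12,14]  [14,16]  [12,18]
[1,2] uncovered → point at 2; [4,5] uncovered → point at 5; [12,14] uncovered → point at 14.
Points: 2, 5, 14 (3 total).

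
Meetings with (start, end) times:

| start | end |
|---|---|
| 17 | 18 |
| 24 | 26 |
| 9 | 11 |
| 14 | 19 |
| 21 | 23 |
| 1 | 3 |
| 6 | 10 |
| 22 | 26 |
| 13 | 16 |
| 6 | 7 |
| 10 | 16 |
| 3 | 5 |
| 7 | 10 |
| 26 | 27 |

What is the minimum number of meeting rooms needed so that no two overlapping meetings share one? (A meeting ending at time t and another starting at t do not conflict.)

Count concurrent intervals with a sweep; the peak is the room count.
starts: [1, 3, 6, 6, 7, 9, 10, 13, 14, 17, 21, 22, 24, 26]
ends:   [3, 5, 7, 10, 10, 11, 16, 16, 18, 19, 23, 26, 26, 27]
s1→1 e3→0 s3→1 e5→0 s6→1 s6→2 e7→1 s7→2 s9→3  — peak 3.

3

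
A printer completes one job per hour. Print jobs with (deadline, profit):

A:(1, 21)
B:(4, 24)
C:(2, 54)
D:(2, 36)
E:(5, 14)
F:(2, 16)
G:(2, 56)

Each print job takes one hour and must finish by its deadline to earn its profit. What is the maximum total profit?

148

Take jobs in profit order; each goes to the latest open slot no later than its deadline.
Profit order: G=56 C=54 D=36 B=24 A=21 F=16 E=14
Assign: G→slot 2, C→slot 1, D skipped, B→slot 4, A skipped, F skipped, E→slot 5.
Slots: [1:C] [2:G] [4:B] [5:E]
Profit = 54 + 56 + 24 + 14 = 148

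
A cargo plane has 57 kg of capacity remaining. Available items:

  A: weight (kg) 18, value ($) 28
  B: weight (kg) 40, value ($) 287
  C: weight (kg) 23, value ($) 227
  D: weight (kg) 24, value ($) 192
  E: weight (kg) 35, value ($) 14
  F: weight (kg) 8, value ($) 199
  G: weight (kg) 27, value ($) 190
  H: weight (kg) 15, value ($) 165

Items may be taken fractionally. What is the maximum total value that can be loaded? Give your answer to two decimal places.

679.00

Ratios (sorted): F 24.88, H 11.00, C 9.87, D 8.00, B 7.17, G 7.04, A 1.56, E 0.40
take F (8 @ 199); take H (15 @ 165); take C (23 @ 227); take 11/24 of D → 88.00. Capacity used 57/57.
Total value = 679.00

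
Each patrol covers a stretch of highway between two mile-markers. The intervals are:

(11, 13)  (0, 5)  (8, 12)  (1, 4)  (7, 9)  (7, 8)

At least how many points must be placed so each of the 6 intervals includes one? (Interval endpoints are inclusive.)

3

Sorted: [1,4] [0,5] [7,8] [7,9] [8,12] [11,13]
{[1,4],[0,5]} hit by 4; {[7,8],[7,9],[8,12]} hit by 8; {[11,13]} hit by 13.
Points: 4, 8, 13 (3 total).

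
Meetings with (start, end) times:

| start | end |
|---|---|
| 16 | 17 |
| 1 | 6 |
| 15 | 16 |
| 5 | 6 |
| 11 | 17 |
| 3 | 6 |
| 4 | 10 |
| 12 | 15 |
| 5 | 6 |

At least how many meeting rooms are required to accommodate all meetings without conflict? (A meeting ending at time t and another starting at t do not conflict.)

The answer is the maximum number of intervals overlapping at any instant.
starts: [1, 3, 4, 5, 5, 11, 12, 15, 16]
ends:   [6, 6, 6, 6, 10, 15, 16, 17, 17]
s1→1 s3→2 s4→3 s5→4 s5→5  — peak 5.

5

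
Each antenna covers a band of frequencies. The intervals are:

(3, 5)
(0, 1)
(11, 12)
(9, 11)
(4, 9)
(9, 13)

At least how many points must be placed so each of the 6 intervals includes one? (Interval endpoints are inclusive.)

3

Process intervals by earliest right end; each time one isn't hit yet, stab at its right endpoint.
Sorted: [0,1] [3,5] [4,9] [9,11] [11,12] [9,13]
{[0,1]} hit by 1; {[3,5],[4,9]} hit by 5; {[9,11],[11,12],[9,13]} hit by 11.
Points: 1, 5, 11 (3 total).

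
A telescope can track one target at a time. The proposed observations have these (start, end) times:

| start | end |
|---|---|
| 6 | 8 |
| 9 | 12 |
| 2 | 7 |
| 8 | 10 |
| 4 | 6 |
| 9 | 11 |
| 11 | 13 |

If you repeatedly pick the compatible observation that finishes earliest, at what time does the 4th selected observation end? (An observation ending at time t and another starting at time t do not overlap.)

Sorted by end: (4,6)  (2,7)  (6,8)  (8,10)  (9,11)  (9,12)  (11,13)
take (4,6); skip (2,7); take (6,8); take (8,10); skip (9,11); skip (9,12); take (11,13).
Selected: (4,6) (6,8) (8,10) (11,13)

13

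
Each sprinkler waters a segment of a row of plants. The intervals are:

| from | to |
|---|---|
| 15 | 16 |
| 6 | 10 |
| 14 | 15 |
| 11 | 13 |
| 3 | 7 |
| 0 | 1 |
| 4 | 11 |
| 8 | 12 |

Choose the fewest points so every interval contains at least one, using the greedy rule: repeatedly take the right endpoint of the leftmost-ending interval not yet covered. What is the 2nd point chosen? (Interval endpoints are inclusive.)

Sort by right endpoint; whenever an interval is uncovered, place a point at its right end.
By right end: [0,1]  [3,7]  [6,10]  [4,11]  [8,12]  [11,13]  [14,15]  [15,16]
[0,1] uncovered → point at 1; [3,7] uncovered → point at 7; [8,12] uncovered → point at 12; [14,15] uncovered → point at 15.
Points: 1, 7, 12, 15 (4 total).

7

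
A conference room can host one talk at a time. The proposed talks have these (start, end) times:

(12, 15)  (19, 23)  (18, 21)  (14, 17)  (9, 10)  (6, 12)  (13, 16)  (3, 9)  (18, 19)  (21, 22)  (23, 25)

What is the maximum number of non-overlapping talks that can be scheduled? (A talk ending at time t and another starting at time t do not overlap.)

6

Greedy by earliest finish: after sorting by end time, pick each interval compatible with the last pick.
Sorted by end: (3,9)  (9,10)  (6,12)  (12,15)  (13,16)  (14,17)  (18,19)  (18,21)  (21,22)  (19,23)  (23,25)
take (3,9); take (9,10); skip (6,12); take (12,15); skip (14,17); take (18,19); take (21,22); take (23,25).
Selected 6 talks.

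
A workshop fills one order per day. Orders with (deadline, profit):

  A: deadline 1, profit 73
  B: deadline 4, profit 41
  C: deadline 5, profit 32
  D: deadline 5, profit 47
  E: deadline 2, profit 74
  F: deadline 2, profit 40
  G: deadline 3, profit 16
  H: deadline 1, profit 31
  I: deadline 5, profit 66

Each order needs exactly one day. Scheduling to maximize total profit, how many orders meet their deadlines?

5

Take jobs in profit order; each goes to the latest open slot no later than its deadline.
Profit order: E=74 A=73 I=66 D=47 B=41 F=40 C=32 H=31 G=16
Assign: E→slot 2, A→slot 1, I→slot 5, D→slot 4, B→slot 3, F skipped, C skipped, H skipped, G skipped.
Slots: [1:A] [2:E] [3:B] [4:D] [5:I]
5 of 9 scheduled.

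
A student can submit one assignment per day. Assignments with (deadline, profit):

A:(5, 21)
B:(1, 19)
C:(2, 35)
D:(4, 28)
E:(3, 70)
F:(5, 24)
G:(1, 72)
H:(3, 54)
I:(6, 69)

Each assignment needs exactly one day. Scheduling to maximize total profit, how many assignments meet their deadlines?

Take jobs in profit order; each goes to the latest open slot no later than its deadline.
Profit order: G=72 E=70 I=69 H=54 C=35 D=28 F=24 A=21 B=19
Assign: G→slot 1, E→slot 3, I→slot 6, H→slot 2, C skipped, D→slot 4, F→slot 5, A skipped, B skipped.
Slots: [1:G] [2:H] [3:E] [4:D] [5:F] [6:I]
6 of 9 scheduled.

6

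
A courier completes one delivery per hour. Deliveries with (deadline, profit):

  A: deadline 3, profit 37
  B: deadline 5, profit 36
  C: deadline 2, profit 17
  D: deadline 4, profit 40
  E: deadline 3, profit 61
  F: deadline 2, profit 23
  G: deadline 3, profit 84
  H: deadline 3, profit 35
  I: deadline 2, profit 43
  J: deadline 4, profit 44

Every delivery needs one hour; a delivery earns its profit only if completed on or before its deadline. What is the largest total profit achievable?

Sort by profit descending; place each in the latest free slot ≤ its deadline.
By profit: G(d3,84), E(d3,61), J(d4,44), I(d2,43), D(d4,40), A(d3,37), B(d5,36), H(d3,35), F(d2,23), C(d2,17)
G→slot 3; E→slot 2; J→slot 4; I→slot 1; D skipped; A skipped; B→slot 5; H skipped; F skipped; C skipped.
Profit = 43 + 61 + 84 + 44 + 36 = 268

268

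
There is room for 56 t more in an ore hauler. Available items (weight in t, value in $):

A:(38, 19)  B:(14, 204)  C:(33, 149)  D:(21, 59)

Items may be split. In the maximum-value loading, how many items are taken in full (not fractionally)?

2

Greedy by value/weight ratio, highest first.
Ratios (sorted): B 14.57, C 4.52, D 2.81, A 0.50
take B (14 @ 204); take C (33 @ 149); take 9/21 of D → 25.29. Capacity used 56/56.
2 item(s) taken whole; one partial (take 9/21 of D).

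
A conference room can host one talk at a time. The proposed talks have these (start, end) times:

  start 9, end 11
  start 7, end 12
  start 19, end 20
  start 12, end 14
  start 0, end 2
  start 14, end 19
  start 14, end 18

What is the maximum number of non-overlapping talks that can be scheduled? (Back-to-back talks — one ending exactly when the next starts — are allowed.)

5

Greedy by earliest finish: after sorting by end time, pick each interval compatible with the last pick.
By end time: (0,2), (9,11), (7,12), (12,14), (14,18), (14,19), (19,20).
Pick (0,2); next start ≥ 2 → (9,11); next start ≥ 11 → (12,14); next start ≥ 14 → (14,18); next start ≥ 18 → (19,20).
Selected 5 talks.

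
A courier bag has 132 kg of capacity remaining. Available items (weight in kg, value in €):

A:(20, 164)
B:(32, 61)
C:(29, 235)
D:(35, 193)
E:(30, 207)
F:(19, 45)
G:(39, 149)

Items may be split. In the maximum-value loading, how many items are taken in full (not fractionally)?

Order: A (164/20=8.20) > C (235/29=8.10) > E (207/30=6.90) > D (193/35=5.51) > G (149/39=3.82) > F (45/19=2.37) > B (61/32=1.91)
Fill: take A (20 @ 164) → take C (29 @ 235) → take E (30 @ 207) → take D (35 @ 193) → take 18/39 of G → 68.77; 132/132 used.
4 item(s) taken whole; one partial (take 18/39 of G).

4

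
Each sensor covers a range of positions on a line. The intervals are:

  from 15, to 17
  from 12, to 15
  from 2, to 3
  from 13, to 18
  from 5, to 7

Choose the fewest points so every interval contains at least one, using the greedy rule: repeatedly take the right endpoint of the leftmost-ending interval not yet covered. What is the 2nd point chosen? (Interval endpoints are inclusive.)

Sort by right endpoint; whenever an interval is uncovered, place a point at its right end.
Sorted: [2,3] [5,7] [12,15] [15,17] [13,18]
{[2,3]} hit by 3; {[5,7]} hit by 7; {[12,15],[15,17],[13,18]} hit by 15.
Points: 3, 7, 15 (3 total).

7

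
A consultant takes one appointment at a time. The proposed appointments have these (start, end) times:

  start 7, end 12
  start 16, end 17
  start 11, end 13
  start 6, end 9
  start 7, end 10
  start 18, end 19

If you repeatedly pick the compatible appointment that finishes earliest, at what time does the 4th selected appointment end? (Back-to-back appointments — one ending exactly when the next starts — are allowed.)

19

By end time: (6,9), (7,10), (7,12), (11,13), (16,17), (18,19).
Pick (6,9); next start ≥ 9 → (11,13); next start ≥ 13 → (16,17); next start ≥ 17 → (18,19).
Selected: (6,9) (11,13) (16,17) (18,19)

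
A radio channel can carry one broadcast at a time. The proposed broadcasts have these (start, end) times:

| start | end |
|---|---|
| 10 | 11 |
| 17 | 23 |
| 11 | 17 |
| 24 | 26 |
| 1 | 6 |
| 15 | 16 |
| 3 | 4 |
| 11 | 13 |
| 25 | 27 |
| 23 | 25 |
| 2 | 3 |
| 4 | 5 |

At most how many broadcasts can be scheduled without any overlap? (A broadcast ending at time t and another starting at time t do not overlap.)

Order by finish time; keep every interval that doesn't clash with the previous kept one.
Sorted by end: (2,3)  (3,4)  (4,5)  (1,6)  (10,11)  (11,13)  (15,16)  (11,17)  (17,23)  (23,25)  (24,26)  (25,27)
take (2,3); take (3,4); take (4,5); take (10,11); take (11,13); take (15,16); skip (11,17); take (17,23); take (23,25); take (25,27).
Selected 9 broadcasts.

9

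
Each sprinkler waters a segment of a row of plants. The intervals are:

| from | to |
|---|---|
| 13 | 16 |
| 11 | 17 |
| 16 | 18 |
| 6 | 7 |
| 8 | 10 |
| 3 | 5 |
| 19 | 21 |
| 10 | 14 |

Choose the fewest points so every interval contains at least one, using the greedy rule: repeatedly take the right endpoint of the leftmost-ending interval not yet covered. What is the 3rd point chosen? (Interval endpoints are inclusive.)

10

Process intervals by earliest right end; each time one isn't hit yet, stab at its right endpoint.
By right end: [3,5]  [6,7]  [8,10]  [10,14]  [13,16]  [11,17]  [16,18]  [19,21]
[3,5] uncovered → point at 5; [6,7] uncovered → point at 7; [8,10] uncovered → point at 10; [13,16] uncovered → point at 16; [19,21] uncovered → point at 21.
Points: 5, 7, 10, 16, 21 (5 total).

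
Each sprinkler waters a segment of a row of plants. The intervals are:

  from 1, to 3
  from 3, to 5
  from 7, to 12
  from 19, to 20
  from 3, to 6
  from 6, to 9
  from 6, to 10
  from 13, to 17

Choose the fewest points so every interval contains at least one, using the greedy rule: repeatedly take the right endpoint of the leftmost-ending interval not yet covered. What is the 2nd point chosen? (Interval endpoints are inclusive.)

Process intervals by earliest right end; each time one isn't hit yet, stab at its right endpoint.
By right end: [1,3]  [3,5]  [3,6]  [6,9]  [6,10]  [7,12]  [13,17]  [19,20]
[1,3] uncovered → point at 3; [6,9] uncovered → point at 9; [13,17] uncovered → point at 17; [19,20] uncovered → point at 20.
Points: 3, 9, 17, 20 (4 total).

9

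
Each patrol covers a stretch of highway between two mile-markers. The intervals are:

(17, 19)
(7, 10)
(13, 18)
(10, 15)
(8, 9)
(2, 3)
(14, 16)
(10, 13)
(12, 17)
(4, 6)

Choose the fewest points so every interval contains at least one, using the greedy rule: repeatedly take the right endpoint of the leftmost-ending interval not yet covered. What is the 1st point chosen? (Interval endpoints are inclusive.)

By right end: [2,3]  [4,6]  [8,9]  [7,10]  [10,13]  [10,15]  [14,16]  [12,17]  [13,18]  [17,19]
[2,3] uncovered → point at 3; [4,6] uncovered → point at 6; [8,9] uncovered → point at 9; [10,13] uncovered → point at 13; [14,16] uncovered → point at 16; [17,19] uncovered → point at 19.
Points: 3, 6, 9, 13, 16, 19 (6 total).

3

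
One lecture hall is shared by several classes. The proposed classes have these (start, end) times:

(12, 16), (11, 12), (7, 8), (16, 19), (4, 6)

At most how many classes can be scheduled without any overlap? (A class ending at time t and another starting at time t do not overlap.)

Order by finish time; keep every interval that doesn't clash with the previous kept one.
Sorted by end: (4,6)  (7,8)  (11,12)  (12,16)  (16,19)
take (4,6); take (7,8); take (11,12); take (12,16); take (16,19).
Selected 5 classes.

5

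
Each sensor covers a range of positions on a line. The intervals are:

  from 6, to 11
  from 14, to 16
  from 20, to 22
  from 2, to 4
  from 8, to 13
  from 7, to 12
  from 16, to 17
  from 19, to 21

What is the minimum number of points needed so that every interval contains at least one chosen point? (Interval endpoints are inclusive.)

Sorted: [2,4] [6,11] [7,12] [8,13] [14,16] [16,17] [19,21] [20,22]
{[2,4]} hit by 4; {[6,11],[7,12],[8,13]} hit by 11; {[14,16],[16,17]} hit by 16; {[19,21],[20,22]} hit by 21.
Points: 4, 11, 16, 21 (4 total).

4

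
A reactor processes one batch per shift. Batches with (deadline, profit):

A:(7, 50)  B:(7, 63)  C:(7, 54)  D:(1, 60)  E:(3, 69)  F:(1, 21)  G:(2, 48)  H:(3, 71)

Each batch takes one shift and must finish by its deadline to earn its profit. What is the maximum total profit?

367

Take jobs in profit order; each goes to the latest open slot no later than its deadline.
Profit order: H=71 E=69 B=63 D=60 C=54 A=50 G=48 F=21
Assign: H→slot 3, E→slot 2, B→slot 7, D→slot 1, C→slot 6, A→slot 5, G skipped, F skipped.
Slots: [1:D] [2:E] [3:H] [5:A] [6:C] [7:B]
Profit = 60 + 69 + 71 + 50 + 54 + 63 = 367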